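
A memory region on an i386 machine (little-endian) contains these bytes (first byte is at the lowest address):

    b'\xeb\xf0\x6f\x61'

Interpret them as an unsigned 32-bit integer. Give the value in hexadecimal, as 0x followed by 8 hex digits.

In little-endian order the low byte comes first in memory.
Reassemble most-significant byte first: 61 6F F0 EB → 0x616FF0EB.

0x616FF0EB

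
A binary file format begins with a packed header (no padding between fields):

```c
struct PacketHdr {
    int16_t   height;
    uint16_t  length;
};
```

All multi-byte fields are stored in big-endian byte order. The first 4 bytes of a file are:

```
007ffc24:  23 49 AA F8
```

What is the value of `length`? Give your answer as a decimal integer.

`length` follows `height` (2 bytes), so it starts at byte offset 2 and occupies 2 bytes.
Bytes at offsets 2..3: AA F8.
Big-endian stores the most-significant byte at the lowest address.
The bytes are already most-significant first: 0xAAF8.
0xAAF8 = 43768.

43768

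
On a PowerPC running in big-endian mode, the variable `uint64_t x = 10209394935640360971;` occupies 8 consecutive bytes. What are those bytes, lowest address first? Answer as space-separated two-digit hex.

10209394935640360971 in hexadecimal, padded to 64 bits, is 0x8DAF0E9A2E84080B.
Split into bytes (most-significant first): 8D AF 0E 9A 2E 84 08 0B.
Big-endian stores the most-significant byte at the lowest address.
So the memory order matches the most-significant-first order: 8D AF 0E 9A 2E 84 08 0B.

8D AF 0E 9A 2E 84 08 0B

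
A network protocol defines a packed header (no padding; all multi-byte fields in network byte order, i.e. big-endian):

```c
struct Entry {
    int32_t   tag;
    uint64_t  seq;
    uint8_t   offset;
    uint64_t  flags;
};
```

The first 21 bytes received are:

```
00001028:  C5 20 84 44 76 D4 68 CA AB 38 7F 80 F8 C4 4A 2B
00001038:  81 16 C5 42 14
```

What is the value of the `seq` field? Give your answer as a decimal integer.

`seq` follows `tag` (4 bytes), so it starts at byte offset 4 and occupies 8 bytes.
Bytes at offsets 4..11: 76 D4 68 CA AB 38 7F 80.
Big-endian: lowest address holds the most-significant byte.
The bytes are already most-significant first: 0x76D468CAAB387F80.
0x76D468CAAB387F80 = 8562584011203444608.

8562584011203444608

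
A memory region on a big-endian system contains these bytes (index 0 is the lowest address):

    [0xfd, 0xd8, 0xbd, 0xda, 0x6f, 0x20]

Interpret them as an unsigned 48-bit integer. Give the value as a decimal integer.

279107339972384

Big-endian: lowest address holds the most-significant byte.
The bytes are already most-significant first: 0xFDD8BDDA6F20.
0xFDD8BDDA6F20 = 279107339972384.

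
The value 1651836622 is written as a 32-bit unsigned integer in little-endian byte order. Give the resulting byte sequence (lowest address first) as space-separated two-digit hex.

CE 06 75 62

1651836622 in hexadecimal, padded to 32 bits, is 0x627506CE.
Split into bytes (most-significant first): 62 75 06 CE.
Little-endian stores the least-significant byte at the lowest address.
So at ascending addresses the bytes are CE 06 75 62.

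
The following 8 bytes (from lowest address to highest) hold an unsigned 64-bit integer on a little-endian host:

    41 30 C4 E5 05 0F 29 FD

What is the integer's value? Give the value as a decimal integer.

Little-endian: lowest address holds the least-significant byte.
Reassemble most-significant byte first: FD 29 0F 05 E5 C4 30 41 → 0xFD290F05E5C43041.
0xFD290F05E5C43041 = 18242128283644997697.

18242128283644997697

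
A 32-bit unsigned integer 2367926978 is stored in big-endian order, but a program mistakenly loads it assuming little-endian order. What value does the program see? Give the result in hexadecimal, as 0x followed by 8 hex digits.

2367926978 in 32-bit hexadecimal is 0x8D23B2C2.
Stored big-endian, the bytes at ascending addresses are 8D 23 B2 C2.
Read back as little-endian, the first byte is least significant, giving 0xC2B2238D.

0xC2B2238D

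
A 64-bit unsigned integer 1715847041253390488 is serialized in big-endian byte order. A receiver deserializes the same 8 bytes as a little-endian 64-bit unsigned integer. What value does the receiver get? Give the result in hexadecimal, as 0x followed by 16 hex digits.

0x9838D006CBE9CF17

1715847041253390488 in 64-bit hexadecimal is 0x17CFE9CB06D03898.
Stored big-endian, the bytes at ascending addresses are 17 CF E9 CB 06 D0 38 98.
Read back as little-endian, the first byte is least significant, giving 0x9838D006CBE9CF17.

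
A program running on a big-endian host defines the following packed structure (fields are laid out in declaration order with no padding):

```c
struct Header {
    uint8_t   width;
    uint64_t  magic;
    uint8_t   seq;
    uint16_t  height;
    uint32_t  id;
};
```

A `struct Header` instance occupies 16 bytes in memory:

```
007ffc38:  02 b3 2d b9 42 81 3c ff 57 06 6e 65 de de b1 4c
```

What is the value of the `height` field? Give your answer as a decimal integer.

28261

`height` follows `width` (1 B), `magic` (8 B), `seq` (1 B), so it starts at offset 1 + 8 + 1 = 10 and occupies 2 bytes.
Bytes at offsets 10..11: 6E 65.
Big-endian: lowest address holds the most-significant byte.
The bytes are already most-significant first: 0x6E65.
0x6E65 = 28261.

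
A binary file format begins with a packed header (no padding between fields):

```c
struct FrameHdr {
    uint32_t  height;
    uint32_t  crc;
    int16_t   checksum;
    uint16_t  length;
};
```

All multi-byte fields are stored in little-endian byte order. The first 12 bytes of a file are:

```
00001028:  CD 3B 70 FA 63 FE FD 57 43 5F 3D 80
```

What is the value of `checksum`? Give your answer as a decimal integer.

24387

`checksum` follows `height` (4 B), `crc` (4 B), so it starts at offset 4 + 4 = 8 and occupies 2 bytes.
Bytes at offsets 8..9: 43 5F.
Little-endian stores the least-significant byte at the lowest address.
Reassemble most-significant byte first: 5F 43 → 0x5F43.
0x5F43 = 24387.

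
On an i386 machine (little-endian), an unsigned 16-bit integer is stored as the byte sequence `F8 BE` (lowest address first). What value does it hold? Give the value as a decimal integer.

Little-endian: lowest address holds the least-significant byte.
Reassemble most-significant byte first: BE F8 → 0xBEF8.
0xBEF8 = 48888.

48888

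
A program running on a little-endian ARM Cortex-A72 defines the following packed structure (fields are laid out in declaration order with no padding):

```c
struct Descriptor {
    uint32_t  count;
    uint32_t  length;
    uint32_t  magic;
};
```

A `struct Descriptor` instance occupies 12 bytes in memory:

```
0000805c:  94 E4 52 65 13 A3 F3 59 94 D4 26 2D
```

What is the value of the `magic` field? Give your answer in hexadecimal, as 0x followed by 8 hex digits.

0x2D26D494

`magic` follows `count` (4 B), `length` (4 B), so it starts at offset 4 + 4 = 8 and occupies 4 bytes.
Bytes at offsets 8..11: 94 D4 26 2D.
In little-endian order the low byte comes first in memory.
Reassemble most-significant byte first: 2D 26 D4 94 → 0x2D26D494.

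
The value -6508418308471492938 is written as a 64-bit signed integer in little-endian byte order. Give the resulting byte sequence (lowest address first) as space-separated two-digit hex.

B6 6E E8 11 08 74 AD A5

Two's complement of -6508418308471492938 in 64 bits: 6508418308471492938 = 0x5A528BF7EE17914A; invert → 0xA5AD740811E86EB5; add 1 → 0xA5AD740811E86EB6.
Split into bytes (most-significant first): A5 AD 74 08 11 E8 6E B6.
Little-endian: lowest address holds the least-significant byte.
So at ascending addresses the bytes are B6 6E E8 11 08 74 AD A5.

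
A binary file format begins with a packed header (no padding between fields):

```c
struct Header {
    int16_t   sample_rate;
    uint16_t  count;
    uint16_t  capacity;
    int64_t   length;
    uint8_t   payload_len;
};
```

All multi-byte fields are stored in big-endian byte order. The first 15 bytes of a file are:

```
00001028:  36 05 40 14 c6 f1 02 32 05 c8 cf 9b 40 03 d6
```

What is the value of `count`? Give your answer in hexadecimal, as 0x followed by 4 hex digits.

`count` follows `sample_rate` (2 bytes), so it starts at byte offset 2 and occupies 2 bytes.
Bytes at offsets 2..3: 40 14.
Big-endian: lowest address holds the most-significant byte.
The bytes are already most-significant first: 0x4014.

0x4014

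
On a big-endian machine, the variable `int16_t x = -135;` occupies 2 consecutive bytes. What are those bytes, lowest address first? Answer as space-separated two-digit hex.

Two's complement of -135 in 16 bits: 135 = 0x0087; invert → 0xFF78; add 1 → 0xFF79.
Split into bytes (most-significant first): FF 79.
In big-endian order the high byte comes first in memory.
So the memory order matches the most-significant-first order: FF 79.

FF 79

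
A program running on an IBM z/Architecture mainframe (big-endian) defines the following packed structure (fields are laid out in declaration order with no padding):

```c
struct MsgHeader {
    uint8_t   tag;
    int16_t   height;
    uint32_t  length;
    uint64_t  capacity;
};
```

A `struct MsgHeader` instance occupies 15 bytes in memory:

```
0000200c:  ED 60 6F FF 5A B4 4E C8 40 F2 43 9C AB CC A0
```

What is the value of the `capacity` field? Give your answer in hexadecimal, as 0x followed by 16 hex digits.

`capacity` follows `tag` (1 B), `height` (2 B), `length` (4 B), so it starts at offset 1 + 2 + 4 = 7 and occupies 8 bytes.
Bytes at offsets 7..14: C8 40 F2 43 9C AB CC A0.
Big-endian stores the most-significant byte at the lowest address.
The bytes are already most-significant first: 0xC840F2439CABCCA0.

0xC840F2439CABCCA0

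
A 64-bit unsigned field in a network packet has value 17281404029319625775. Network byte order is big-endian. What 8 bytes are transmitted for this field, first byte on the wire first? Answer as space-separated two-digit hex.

17281404029319625775 in hexadecimal, padded to 64 bits, is 0xEFD3E1676399BC2F.
Split into bytes (most-significant first): EF D3 E1 67 63 99 BC 2F.
Big-endian: lowest address holds the most-significant byte.
So the memory order matches the most-significant-first order: EF D3 E1 67 63 99 BC 2F.

EF D3 E1 67 63 99 BC 2F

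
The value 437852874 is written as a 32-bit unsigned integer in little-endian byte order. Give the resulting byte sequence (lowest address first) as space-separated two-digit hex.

CA 1A 19 1A

437852874 in hexadecimal, padded to 32 bits, is 0x1A191ACA.
Split into bytes (most-significant first): 1A 19 1A CA.
Little-endian stores the least-significant byte at the lowest address.
So at ascending addresses the bytes are CA 1A 19 1A.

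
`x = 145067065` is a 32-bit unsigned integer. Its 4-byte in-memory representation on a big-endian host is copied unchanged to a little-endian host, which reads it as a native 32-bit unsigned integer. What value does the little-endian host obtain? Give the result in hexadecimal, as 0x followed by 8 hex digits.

145067065 in 32-bit hexadecimal is 0x08A58C39.
Stored big-endian, the bytes at ascending addresses are 08 A5 8C 39.
Read back as little-endian, the first byte is least significant, giving 0x398CA508.

0x398CA508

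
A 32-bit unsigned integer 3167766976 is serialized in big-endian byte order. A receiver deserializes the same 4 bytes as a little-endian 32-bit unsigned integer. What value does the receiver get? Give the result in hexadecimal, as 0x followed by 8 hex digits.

3167766976 in 32-bit hexadecimal is 0xBCD049C0.
Stored big-endian, the bytes at ascending addresses are BC D0 49 C0.
Read back as little-endian, the first byte is least significant, giving 0xC049D0BC.

0xC049D0BC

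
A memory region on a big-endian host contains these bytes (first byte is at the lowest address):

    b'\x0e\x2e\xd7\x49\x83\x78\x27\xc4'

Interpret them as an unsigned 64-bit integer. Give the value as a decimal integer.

In big-endian order the high byte comes first in memory.
The bytes are already most-significant first: 0x0E2ED749837827C4.
0x0E2ED749837827C4 = 1021990876197955524.

1021990876197955524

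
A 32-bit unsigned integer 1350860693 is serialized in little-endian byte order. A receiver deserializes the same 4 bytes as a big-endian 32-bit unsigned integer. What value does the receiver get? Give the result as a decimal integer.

2508162128

1350860693 in 32-bit hexadecimal is 0x50847F95.
Stored little-endian, the bytes at ascending addresses are 95 7F 84 50.
Read back as big-endian, the last byte is least significant, giving 0x957F8450.
0x957F8450 = 2508162128.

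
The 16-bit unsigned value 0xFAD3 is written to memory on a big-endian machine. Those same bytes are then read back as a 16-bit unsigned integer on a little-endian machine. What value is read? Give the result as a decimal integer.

Stored big-endian, the bytes at ascending addresses are FA D3.
Read back as little-endian, the first byte is least significant, giving 0xD3FA.
0xD3FA = 54266.

54266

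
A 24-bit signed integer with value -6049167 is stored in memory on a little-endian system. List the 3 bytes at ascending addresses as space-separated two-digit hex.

Two's complement of -6049167 in 24 bits: 6049167 = 0x5C4D8F; invert → 0xA3B270; add 1 → 0xA3B271.
Split into bytes (most-significant first): A3 B2 71.
In little-endian order the low byte comes first in memory.
So at ascending addresses the bytes are 71 B2 A3.

71 B2 A3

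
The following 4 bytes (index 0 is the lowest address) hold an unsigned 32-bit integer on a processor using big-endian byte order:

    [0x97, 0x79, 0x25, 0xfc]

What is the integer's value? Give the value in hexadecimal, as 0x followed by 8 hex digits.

Big-endian stores the most-significant byte at the lowest address.
The bytes are already most-significant first: 0x977925FC.

0x977925FC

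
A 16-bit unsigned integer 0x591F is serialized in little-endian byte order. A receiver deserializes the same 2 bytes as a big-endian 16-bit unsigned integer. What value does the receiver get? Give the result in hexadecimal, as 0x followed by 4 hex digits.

Stored little-endian, the bytes at ascending addresses are 1F 59.
Read back as big-endian, the last byte is least significant, giving 0x1F59.

0x1F59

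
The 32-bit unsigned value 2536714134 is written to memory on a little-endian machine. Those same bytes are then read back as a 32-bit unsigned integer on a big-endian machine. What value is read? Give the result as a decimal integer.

2519675799

2536714134 in 32-bit hexadecimal is 0x97332F96.
Stored little-endian, the bytes at ascending addresses are 96 2F 33 97.
Read back as big-endian, the last byte is least significant, giving 0x962F3397.
0x962F3397 = 2519675799.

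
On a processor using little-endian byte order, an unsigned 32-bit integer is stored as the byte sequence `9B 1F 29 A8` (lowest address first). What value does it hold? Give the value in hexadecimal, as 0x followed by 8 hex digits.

0xA8291F9B

In little-endian order the low byte comes first in memory.
Reassemble most-significant byte first: A8 29 1F 9B → 0xA8291F9B.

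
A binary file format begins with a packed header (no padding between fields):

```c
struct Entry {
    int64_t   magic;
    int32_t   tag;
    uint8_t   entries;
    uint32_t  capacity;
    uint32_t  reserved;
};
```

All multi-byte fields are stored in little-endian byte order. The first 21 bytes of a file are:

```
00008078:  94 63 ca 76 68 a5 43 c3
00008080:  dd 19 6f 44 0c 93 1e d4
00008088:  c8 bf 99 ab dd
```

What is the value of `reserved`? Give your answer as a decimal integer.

3719010751

`reserved` follows `magic` (8 B), `tag` (4 B), `entries` (1 B), `capacity` (4 B), so it starts at offset 8 + 4 + 1 + 4 = 17 and occupies 4 bytes.
Bytes at offsets 17..20: BF 99 AB DD.
Little-endian: lowest address holds the least-significant byte.
Reassemble most-significant byte first: DD AB 99 BF → 0xDDAB99BF.
0xDDAB99BF = 3719010751.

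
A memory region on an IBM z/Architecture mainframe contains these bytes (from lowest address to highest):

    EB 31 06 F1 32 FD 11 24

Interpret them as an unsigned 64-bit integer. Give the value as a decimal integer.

16947334505784217892

Big-endian stores the most-significant byte at the lowest address.
The bytes are already most-significant first: 0xEB3106F132FD1124.
0xEB3106F132FD1124 = 16947334505784217892.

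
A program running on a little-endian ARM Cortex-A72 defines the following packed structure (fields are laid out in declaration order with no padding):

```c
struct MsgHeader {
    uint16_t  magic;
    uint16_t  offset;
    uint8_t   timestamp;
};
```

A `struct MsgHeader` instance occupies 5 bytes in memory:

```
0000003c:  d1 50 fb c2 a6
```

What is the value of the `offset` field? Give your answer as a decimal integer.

`offset` follows `magic` (2 bytes), so it starts at byte offset 2 and occupies 2 bytes.
Bytes at offsets 2..3: FB C2.
Little-endian: lowest address holds the least-significant byte.
Reassemble most-significant byte first: C2 FB → 0xC2FB.
0xC2FB = 49915.

49915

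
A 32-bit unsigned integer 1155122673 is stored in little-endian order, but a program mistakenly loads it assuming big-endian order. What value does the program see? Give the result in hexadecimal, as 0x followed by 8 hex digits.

1155122673 in 32-bit hexadecimal is 0x44D9C5F1.
Stored little-endian, the bytes at ascending addresses are F1 C5 D9 44.
Read back as big-endian, the last byte is least significant, giving 0xF1C5D944.

0xF1C5D944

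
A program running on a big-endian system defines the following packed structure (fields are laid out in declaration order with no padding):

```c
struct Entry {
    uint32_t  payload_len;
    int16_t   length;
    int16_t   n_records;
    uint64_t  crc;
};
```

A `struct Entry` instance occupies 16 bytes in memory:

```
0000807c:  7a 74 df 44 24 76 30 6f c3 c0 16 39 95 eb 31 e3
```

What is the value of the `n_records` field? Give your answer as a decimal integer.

12399

`n_records` follows `payload_len` (4 B), `length` (2 B), so it starts at offset 4 + 2 = 6 and occupies 2 bytes.
Bytes at offsets 6..7: 30 6F.
Big-endian stores the most-significant byte at the lowest address.
The bytes are already most-significant first: 0x306F.
0x306F = 12399.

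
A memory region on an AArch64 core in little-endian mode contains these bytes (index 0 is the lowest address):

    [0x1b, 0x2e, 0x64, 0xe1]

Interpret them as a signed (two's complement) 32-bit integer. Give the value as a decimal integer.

-513528293

In little-endian order the low byte comes first in memory.
Reassemble most-significant byte first: E1 64 2E 1B → 0xE1642E1B.
Top bit is set, so as a signed 32-bit value this is 0xE1642E1B − 2^32 = -513528293.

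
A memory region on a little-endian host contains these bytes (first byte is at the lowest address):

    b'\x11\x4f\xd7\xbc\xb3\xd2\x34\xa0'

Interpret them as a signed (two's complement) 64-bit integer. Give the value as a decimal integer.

-6902660659442921711

In little-endian order the low byte comes first in memory.
Reassemble most-significant byte first: A0 34 D2 B3 BC D7 4F 11 → 0xA034D2B3BCD74F11.
Top bit is set, so as a signed 64-bit value this is 0xA034D2B3BCD74F11 − 2^64 = -6902660659442921711.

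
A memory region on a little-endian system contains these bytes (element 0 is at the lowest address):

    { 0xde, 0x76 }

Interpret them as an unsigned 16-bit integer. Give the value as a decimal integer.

30430

In little-endian order the low byte comes first in memory.
Reassemble most-significant byte first: 76 DE → 0x76DE.
0x76DE = 30430.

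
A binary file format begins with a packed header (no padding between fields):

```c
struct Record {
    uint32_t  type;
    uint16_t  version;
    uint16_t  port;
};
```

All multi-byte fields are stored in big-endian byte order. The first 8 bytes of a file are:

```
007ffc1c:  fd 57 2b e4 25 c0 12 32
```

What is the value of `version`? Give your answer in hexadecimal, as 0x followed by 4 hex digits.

`version` follows `type` (4 bytes), so it starts at byte offset 4 and occupies 2 bytes.
Bytes at offsets 4..5: 25 C0.
In big-endian order the high byte comes first in memory.
The bytes are already most-significant first: 0x25C0.

0x25C0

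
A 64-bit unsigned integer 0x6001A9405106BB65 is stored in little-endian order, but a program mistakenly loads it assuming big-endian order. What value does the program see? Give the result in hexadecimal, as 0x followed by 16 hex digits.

Stored little-endian, the bytes at ascending addresses are 65 BB 06 51 40 A9 01 60.
Read back as big-endian, the last byte is least significant, giving 0x65BB065140A90160.

0x65BB065140A90160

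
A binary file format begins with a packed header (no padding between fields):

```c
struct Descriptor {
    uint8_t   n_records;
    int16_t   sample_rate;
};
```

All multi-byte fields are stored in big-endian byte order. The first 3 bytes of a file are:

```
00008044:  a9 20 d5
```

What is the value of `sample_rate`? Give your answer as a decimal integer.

`sample_rate` follows `n_records` (1 byte), so it starts at byte offset 1 and occupies 2 bytes.
Bytes at offsets 1..2: 20 D5.
Big-endian: lowest address holds the most-significant byte.
The bytes are already most-significant first: 0x20D5.
0x20D5 = 8405.

8405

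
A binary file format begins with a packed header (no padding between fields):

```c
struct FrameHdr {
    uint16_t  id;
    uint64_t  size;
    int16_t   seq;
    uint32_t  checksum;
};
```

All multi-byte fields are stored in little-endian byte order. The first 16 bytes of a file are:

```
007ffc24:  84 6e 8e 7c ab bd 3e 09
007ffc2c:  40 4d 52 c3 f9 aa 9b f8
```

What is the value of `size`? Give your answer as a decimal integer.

`size` follows `id` (2 bytes), so it starts at byte offset 2 and occupies 8 bytes.
Bytes at offsets 2..9: 8E 7C AB BD 3E 09 40 4D.
Little-endian: lowest address holds the least-significant byte.
Reassemble most-significant byte first: 4D 40 09 3E BD AB 7C 8E → 0x4D40093EBDAB7C8E.
0x4D40093EBDAB7C8E = 5566459304504687758.

5566459304504687758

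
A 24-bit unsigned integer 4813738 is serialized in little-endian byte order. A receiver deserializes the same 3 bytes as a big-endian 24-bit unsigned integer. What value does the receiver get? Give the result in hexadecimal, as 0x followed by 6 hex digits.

4813738 in 24-bit hexadecimal is 0x4973AA.
Stored little-endian, the bytes at ascending addresses are AA 73 49.
Read back as big-endian, the last byte is least significant, giving 0xAA7349.

0xAA7349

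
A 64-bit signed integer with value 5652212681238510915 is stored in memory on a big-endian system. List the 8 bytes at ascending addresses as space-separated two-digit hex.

5652212681238510915 in hexadecimal, padded to 64 bits, is 0x4E70B17CA42DFD43.
Split into bytes (most-significant first): 4E 70 B1 7C A4 2D FD 43.
Big-endian stores the most-significant byte at the lowest address.
So the memory order matches the most-significant-first order: 4E 70 B1 7C A4 2D FD 43.

4E 70 B1 7C A4 2D FD 43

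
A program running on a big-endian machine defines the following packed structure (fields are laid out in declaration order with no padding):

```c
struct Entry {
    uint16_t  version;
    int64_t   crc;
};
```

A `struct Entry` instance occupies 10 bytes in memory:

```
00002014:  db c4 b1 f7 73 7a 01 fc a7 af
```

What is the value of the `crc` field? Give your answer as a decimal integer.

-5622898641892235345

`crc` follows `version` (2 bytes), so it starts at byte offset 2 and occupies 8 bytes.
Bytes at offsets 2..9: B1 F7 73 7A 01 FC A7 AF.
Big-endian stores the most-significant byte at the lowest address.
The bytes are already most-significant first: 0xB1F7737A01FCA7AF.
Top bit is set, so as a signed 64-bit value this is 0xB1F7737A01FCA7AF − 2^64 = -5622898641892235345.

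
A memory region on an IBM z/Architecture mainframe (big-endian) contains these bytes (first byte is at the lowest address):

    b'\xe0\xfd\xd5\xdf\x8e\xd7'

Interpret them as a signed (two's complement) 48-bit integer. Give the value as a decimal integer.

Big-endian stores the most-significant byte at the lowest address.
The bytes are already most-significant first: 0xE0FDD5DF8ED7.
Top bit is set, so as a signed 48-bit value this is 0xE0FDD5DF8ED7 − 2^48 = -34094157164841.

-34094157164841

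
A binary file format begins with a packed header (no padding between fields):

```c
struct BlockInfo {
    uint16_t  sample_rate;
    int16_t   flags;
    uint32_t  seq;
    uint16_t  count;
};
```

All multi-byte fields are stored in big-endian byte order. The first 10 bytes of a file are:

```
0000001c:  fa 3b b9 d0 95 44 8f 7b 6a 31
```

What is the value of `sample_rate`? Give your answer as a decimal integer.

64059

`sample_rate` is the first field, at byte offset 0, occupying 2 bytes.
Bytes at offsets 0..1: FA 3B.
In big-endian order the high byte comes first in memory.
The bytes are already most-significant first: 0xFA3B.
0xFA3B = 64059.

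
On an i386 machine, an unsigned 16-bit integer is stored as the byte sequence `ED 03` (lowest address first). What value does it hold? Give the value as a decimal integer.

In little-endian order the low byte comes first in memory.
Reassemble most-significant byte first: 03 ED → 0x03ED.
0x03ED = 1005.

1005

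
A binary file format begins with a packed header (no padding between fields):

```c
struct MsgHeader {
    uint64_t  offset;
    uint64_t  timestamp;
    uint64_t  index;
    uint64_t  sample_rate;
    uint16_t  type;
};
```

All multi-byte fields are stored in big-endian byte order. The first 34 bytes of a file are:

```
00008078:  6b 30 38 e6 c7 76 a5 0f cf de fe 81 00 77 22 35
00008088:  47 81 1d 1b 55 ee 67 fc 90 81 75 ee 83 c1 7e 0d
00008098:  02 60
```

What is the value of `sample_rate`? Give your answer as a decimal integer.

`sample_rate` follows `offset` (8 B), `timestamp` (8 B), `index` (8 B), so it starts at offset 8 + 8 + 8 = 24 and occupies 8 bytes.
Bytes at offsets 24..31: 90 81 75 EE 83 C1 7E 0D.
Big-endian: lowest address holds the most-significant byte.
The bytes are already most-significant first: 0x908175EE83C17E0D.
0x908175EE83C17E0D = 10412733480730459661.

10412733480730459661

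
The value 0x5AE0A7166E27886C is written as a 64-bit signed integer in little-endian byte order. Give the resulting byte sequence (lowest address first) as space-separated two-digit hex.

6C 88 27 6E 16 A7 E0 5A

Split into bytes (most-significant first): 5A E0 A7 16 6E 27 88 6C.
Little-endian stores the least-significant byte at the lowest address.
So at ascending addresses the bytes are 6C 88 27 6E 16 A7 E0 5A.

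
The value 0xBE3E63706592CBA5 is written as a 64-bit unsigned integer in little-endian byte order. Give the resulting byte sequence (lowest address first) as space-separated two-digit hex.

A5 CB 92 65 70 63 3E BE

Split into bytes (most-significant first): BE 3E 63 70 65 92 CB A5.
Little-endian stores the least-significant byte at the lowest address.
So at ascending addresses the bytes are A5 CB 92 65 70 63 3E BE.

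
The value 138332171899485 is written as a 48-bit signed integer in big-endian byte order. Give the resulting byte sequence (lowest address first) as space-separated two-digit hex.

138332171899485 in hexadecimal, padded to 48 bits, is 0x7DCFF7F7925D.
Split into bytes (most-significant first): 7D CF F7 F7 92 5D.
Big-endian stores the most-significant byte at the lowest address.
So the memory order matches the most-significant-first order: 7D CF F7 F7 92 5D.

7D CF F7 F7 92 5D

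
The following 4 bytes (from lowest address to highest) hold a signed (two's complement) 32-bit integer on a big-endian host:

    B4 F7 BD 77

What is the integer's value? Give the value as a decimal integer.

In big-endian order the high byte comes first in memory.
The bytes are already most-significant first: 0xB4F7BD77.
Top bit is set, so as a signed 32-bit value this is 0xB4F7BD77 − 2^32 = -1258832521.

-1258832521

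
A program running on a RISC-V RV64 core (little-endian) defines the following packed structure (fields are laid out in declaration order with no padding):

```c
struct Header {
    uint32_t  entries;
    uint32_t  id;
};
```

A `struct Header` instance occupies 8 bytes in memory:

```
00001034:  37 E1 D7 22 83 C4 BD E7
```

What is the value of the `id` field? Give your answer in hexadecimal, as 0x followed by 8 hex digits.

0xE7BDC483

`id` follows `entries` (4 bytes), so it starts at byte offset 4 and occupies 4 bytes.
Bytes at offsets 4..7: 83 C4 BD E7.
Little-endian stores the least-significant byte at the lowest address.
Reassemble most-significant byte first: E7 BD C4 83 → 0xE7BDC483.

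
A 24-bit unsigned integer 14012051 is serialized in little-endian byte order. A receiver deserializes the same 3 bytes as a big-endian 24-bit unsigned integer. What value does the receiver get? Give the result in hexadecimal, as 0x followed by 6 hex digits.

0x93CED5

14012051 in 24-bit hexadecimal is 0xD5CE93.
Stored little-endian, the bytes at ascending addresses are 93 CE D5.
Read back as big-endian, the last byte is least significant, giving 0x93CED5.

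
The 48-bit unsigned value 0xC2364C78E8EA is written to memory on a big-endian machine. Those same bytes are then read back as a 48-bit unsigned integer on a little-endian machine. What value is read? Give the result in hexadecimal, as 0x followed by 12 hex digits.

Stored big-endian, the bytes at ascending addresses are C2 36 4C 78 E8 EA.
Read back as little-endian, the first byte is least significant, giving 0xEAE8784C36C2.

0xEAE8784C36C2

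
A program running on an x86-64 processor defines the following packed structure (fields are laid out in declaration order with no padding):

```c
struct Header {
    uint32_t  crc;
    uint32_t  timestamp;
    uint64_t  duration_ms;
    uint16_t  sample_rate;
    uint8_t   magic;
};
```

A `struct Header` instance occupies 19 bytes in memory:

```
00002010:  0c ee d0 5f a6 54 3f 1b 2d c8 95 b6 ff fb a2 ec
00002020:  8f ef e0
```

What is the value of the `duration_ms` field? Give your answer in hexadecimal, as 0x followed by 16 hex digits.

`duration_ms` follows `crc` (4 B), `timestamp` (4 B), so it starts at offset 4 + 4 = 8 and occupies 8 bytes.
Bytes at offsets 8..15: 2D C8 95 B6 FF FB A2 EC.
Little-endian stores the least-significant byte at the lowest address.
Reassemble most-significant byte first: EC A2 FB FF B6 95 C8 2D → 0xECA2FBFFB695C82D.

0xECA2FBFFB695C82D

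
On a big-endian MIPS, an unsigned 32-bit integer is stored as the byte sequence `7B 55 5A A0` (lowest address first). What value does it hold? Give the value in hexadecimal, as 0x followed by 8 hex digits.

Big-endian: lowest address holds the most-significant byte.
The bytes are already most-significant first: 0x7B555AA0.

0x7B555AA0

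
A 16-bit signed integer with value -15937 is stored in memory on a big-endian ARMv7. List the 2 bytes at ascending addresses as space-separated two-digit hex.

C1 BF

Two's complement of -15937 in 16 bits: 15937 = 0x3E41; invert → 0xC1BE; add 1 → 0xC1BF.
Split into bytes (most-significant first): C1 BF.
Big-endian: lowest address holds the most-significant byte.
So the memory order matches the most-significant-first order: C1 BF.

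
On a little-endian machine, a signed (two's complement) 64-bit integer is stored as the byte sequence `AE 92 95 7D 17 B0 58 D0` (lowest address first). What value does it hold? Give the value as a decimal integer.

Little-endian: lowest address holds the least-significant byte.
Reassemble most-significant byte first: D0 58 B0 17 7D 95 92 AE → 0xD058B0177D9592AE.
Top bit is set, so as a signed 64-bit value this is 0xD058B0177D9592AE − 2^64 = -3433801100932312402.

-3433801100932312402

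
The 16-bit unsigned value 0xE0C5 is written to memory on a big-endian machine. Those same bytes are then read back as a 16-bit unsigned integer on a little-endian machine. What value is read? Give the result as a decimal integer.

Stored big-endian, the bytes at ascending addresses are E0 C5.
Read back as little-endian, the first byte is least significant, giving 0xC5E0.
0xC5E0 = 50656.

50656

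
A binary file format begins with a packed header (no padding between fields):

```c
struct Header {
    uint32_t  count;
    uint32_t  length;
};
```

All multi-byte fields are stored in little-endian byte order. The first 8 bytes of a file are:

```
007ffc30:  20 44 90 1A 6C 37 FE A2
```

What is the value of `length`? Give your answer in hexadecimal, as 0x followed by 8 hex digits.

`length` follows `count` (4 bytes), so it starts at byte offset 4 and occupies 4 bytes.
Bytes at offsets 4..7: 6C 37 FE A2.
In little-endian order the low byte comes first in memory.
Reassemble most-significant byte first: A2 FE 37 6C → 0xA2FE376C.

0xA2FE376C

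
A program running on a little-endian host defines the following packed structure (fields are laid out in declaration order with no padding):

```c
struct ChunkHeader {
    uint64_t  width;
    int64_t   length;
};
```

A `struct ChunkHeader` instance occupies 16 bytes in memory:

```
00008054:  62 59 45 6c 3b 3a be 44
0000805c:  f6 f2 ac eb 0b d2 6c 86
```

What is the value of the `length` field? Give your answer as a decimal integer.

-8760396226502003978

`length` follows `width` (8 bytes), so it starts at byte offset 8 and occupies 8 bytes.
Bytes at offsets 8..15: F6 F2 AC EB 0B D2 6C 86.
In little-endian order the low byte comes first in memory.
Reassemble most-significant byte first: 86 6C D2 0B EB AC F2 F6 → 0x866CD20BEBACF2F6.
Top bit is set, so as a signed 64-bit value this is 0x866CD20BEBACF2F6 − 2^64 = -8760396226502003978.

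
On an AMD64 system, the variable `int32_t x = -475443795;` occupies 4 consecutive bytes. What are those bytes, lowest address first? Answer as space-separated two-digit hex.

Two's complement of -475443795 in 32 bits: 475443795 = 0x1C56B253; invert → 0xE3A94DAC; add 1 → 0xE3A94DAD.
Split into bytes (most-significant first): E3 A9 4D AD.
In little-endian order the low byte comes first in memory.
So at ascending addresses the bytes are AD 4D A9 E3.

AD 4D A9 E3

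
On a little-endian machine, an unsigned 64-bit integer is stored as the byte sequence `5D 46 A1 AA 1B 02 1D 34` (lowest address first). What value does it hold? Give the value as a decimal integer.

In little-endian order the low byte comes first in memory.
Reassemble most-significant byte first: 34 1D 02 1B AA A1 46 5D → 0x341D021BAAA1465D.
0x341D021BAAA1465D = 3755159982146930269.

3755159982146930269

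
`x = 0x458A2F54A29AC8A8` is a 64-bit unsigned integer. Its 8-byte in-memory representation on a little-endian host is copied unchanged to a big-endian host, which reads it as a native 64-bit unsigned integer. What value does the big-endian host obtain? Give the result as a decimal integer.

12162140815701805637

Stored little-endian, the bytes at ascending addresses are A8 C8 9A A2 54 2F 8A 45.
Read back as big-endian, the last byte is least significant, giving 0xA8C89AA2542F8A45.
0xA8C89AA2542F8A45 = 12162140815701805637.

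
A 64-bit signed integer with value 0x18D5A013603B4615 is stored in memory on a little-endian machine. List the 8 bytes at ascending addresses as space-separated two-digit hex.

15 46 3B 60 13 A0 D5 18

Split into bytes (most-significant first): 18 D5 A0 13 60 3B 46 15.
In little-endian order the low byte comes first in memory.
So at ascending addresses the bytes are 15 46 3B 60 13 A0 D5 18.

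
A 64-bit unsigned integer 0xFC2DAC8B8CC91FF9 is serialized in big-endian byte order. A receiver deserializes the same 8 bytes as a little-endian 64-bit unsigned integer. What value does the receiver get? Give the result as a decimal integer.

17951288245198007804

Stored big-endian, the bytes at ascending addresses are FC 2D AC 8B 8C C9 1F F9.
Read back as little-endian, the first byte is least significant, giving 0xF91FC98C8BAC2DFC.
0xF91FC98C8BAC2DFC = 17951288245198007804.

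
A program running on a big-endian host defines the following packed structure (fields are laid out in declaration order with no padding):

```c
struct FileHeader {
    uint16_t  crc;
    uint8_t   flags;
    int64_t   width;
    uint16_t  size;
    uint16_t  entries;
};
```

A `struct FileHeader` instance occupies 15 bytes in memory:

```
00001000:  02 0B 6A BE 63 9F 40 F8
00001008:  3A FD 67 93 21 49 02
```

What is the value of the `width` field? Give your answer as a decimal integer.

-4727760082417549977

`width` follows `crc` (2 B), `flags` (1 B), so it starts at offset 2 + 1 = 3 and occupies 8 bytes.
Bytes at offsets 3..10: BE 63 9F 40 F8 3A FD 67.
Big-endian: lowest address holds the most-significant byte.
The bytes are already most-significant first: 0xBE639F40F83AFD67.
Top bit is set, so as a signed 64-bit value this is 0xBE639F40F83AFD67 − 2^64 = -4727760082417549977.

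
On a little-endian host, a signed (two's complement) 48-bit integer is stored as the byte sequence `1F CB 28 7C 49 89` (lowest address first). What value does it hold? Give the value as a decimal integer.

-130526268044513

In little-endian order the low byte comes first in memory.
Reassemble most-significant byte first: 89 49 7C 28 CB 1F → 0x89497C28CB1F.
Top bit is set, so as a signed 48-bit value this is 0x89497C28CB1F − 2^48 = -130526268044513.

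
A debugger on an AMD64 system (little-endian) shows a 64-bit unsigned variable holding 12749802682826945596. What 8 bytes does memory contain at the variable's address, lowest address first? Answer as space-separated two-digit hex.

12749802682826945596 in hexadecimal, padded to 64 bits, is 0xB0F065FD1A38F43C.
Split into bytes (most-significant first): B0 F0 65 FD 1A 38 F4 3C.
Little-endian stores the least-significant byte at the lowest address.
So at ascending addresses the bytes are 3C F4 38 1A FD 65 F0 B0.

3C F4 38 1A FD 65 F0 B0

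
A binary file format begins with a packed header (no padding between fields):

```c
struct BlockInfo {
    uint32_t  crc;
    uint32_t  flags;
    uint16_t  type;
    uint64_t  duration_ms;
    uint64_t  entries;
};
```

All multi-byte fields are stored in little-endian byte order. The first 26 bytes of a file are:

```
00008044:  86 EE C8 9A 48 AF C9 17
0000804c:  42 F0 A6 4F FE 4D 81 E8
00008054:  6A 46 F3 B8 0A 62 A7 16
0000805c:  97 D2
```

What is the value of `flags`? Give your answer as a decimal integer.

399093576

`flags` follows `crc` (4 bytes), so it starts at byte offset 4 and occupies 4 bytes.
Bytes at offsets 4..7: 48 AF C9 17.
Little-endian stores the least-significant byte at the lowest address.
Reassemble most-significant byte first: 17 C9 AF 48 → 0x17C9AF48.
0x17C9AF48 = 399093576.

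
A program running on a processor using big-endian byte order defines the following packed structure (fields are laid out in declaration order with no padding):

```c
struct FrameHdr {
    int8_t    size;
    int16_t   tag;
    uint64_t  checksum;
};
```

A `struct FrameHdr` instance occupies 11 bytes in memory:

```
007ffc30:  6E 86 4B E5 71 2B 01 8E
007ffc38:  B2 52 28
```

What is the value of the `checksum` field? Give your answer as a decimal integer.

`checksum` follows `size` (1 B), `tag` (2 B), so it starts at offset 1 + 2 = 3 and occupies 8 bytes.
Bytes at offsets 3..10: E5 71 2B 01 8E B2 52 28.
In big-endian order the high byte comes first in memory.
The bytes are already most-significant first: 0xE5712B018EB25228.
0xE5712B018EB25228 = 16533042992742814248.

16533042992742814248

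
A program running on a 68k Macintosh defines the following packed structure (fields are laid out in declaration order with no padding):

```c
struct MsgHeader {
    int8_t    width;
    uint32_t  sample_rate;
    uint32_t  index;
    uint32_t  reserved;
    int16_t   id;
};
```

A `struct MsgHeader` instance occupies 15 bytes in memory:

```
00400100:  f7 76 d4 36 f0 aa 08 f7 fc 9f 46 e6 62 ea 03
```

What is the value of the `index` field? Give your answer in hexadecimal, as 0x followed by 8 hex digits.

0xAA08F7FC

`index` follows `width` (1 B), `sample_rate` (4 B), so it starts at offset 1 + 4 = 5 and occupies 4 bytes.
Bytes at offsets 5..8: AA 08 F7 FC.
In big-endian order the high byte comes first in memory.
The bytes are already most-significant first: 0xAA08F7FC.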